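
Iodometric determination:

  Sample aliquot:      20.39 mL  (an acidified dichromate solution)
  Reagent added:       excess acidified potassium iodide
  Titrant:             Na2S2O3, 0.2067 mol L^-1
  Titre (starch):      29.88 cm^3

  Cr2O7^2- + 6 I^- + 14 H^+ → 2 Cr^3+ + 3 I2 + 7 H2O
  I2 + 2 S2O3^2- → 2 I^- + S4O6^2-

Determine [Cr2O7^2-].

n(S2O3^2-) = 0.02988 × 0.2067 = 6.176 × 10^-3 mol
n(I2) = n(S2O3^2-)/2 = 3.088 × 10^-3 mol
From the 1:3 ratio, n(Cr2O7^2-) in the aliquot = 1/3 × 3.088 × 10^-3 = 1.029 × 10^-3 mol
[Cr2O7^2-] = 1.029 × 10^-3 / 0.02039 = 0.05048 mol/L

0.05048 mol/L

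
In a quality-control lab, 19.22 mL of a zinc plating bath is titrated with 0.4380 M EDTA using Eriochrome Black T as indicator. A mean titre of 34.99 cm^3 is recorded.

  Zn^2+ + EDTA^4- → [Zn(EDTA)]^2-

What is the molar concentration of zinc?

0.7974 M

n(EDTA) = 0.03499 L × 0.4380 mol/L = 0.01533 mol
n(Zn2+) = 0.01533 mol (1:1 mole ratio)
[Zn2+] = 0.01533 mol / 0.01922 L = 0.7974 mol/L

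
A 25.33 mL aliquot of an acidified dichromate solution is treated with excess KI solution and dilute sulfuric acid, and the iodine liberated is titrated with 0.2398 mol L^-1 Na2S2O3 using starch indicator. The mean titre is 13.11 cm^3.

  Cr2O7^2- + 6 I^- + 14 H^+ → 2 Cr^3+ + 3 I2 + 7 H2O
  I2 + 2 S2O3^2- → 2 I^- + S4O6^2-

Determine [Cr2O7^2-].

0.02069 mol/L

n(S2O3^2-) = 0.01311 × 0.2398 = 3.144 × 10^-3 mol
n(I2) = n(S2O3^2-)/2 = 1.572 × 10^-3 mol
From the 1:3 ratio, n(Cr2O7^2-) in the aliquot = 1/3 × 1.572 × 10^-3 = 5.240 × 10^-4 mol
[Cr2O7^2-] = 5.240 × 10^-4 / 0.02533 = 0.02069 mol/L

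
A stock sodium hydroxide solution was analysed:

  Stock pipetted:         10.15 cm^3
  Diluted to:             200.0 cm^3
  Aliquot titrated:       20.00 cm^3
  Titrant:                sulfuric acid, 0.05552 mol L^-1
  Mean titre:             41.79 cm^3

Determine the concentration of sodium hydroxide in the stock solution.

2 NaOH + H2SO4 → Na2SO4 + 2 H2O
n(H2SO4) = 0.04179 × 0.05552 = 2.320 × 10^-3 mol
From the 2:1 ratio, n(NaOH) in the aliquot = 2/1 × 2.320 × 10^-3 = 4.640 × 10^-3 mol
[NaOH]_dilute = 4.640 × 10^-3 / 0.02000 = 0.2320 mol/L
Dilution factor = 200.0 / 10.15 = 19.70
[NaOH]_stock = 0.2320 × 19.70 = 4.572 mol/L

4.572 mol/L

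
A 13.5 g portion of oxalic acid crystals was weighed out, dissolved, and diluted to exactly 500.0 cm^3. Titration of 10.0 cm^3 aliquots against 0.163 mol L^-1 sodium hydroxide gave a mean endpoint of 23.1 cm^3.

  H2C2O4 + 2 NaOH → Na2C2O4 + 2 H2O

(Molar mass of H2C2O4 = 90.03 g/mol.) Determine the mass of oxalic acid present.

n(NaOH) per titration = 0.0231 × 0.163 = 3.77 × 10^-3 mol
From the 1:2 ratio, n(H2C2O4) in each aliquot = 1/2 × 3.77 × 10^-3 = 1.88 × 10^-3 mol
n(H2C2O4) in the whole flask = 1.88 × 10^-3 × 500.0/10.0 = 0.0941 mol
mass of H2C2O4 = 0.0941 × 90.03 = 8.47 g

8.47 g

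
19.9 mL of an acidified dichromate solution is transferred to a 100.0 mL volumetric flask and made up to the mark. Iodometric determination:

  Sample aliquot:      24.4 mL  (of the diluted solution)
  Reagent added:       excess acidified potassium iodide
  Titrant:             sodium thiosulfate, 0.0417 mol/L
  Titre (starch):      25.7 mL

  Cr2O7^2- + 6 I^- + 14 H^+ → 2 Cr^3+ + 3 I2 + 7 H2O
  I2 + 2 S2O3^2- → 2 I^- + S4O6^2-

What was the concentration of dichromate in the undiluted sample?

n(S2O3^2-) = 0.0257 × 0.0417 = 1.07 × 10^-3 mol
n(I2) = n(S2O3^2-)/2 = 5.36 × 10^-4 mol
From the 1:3 ratio, n(Cr2O7^2-) in the aliquot = 1/3 × 5.36 × 10^-4 = 1.79 × 10^-4 mol
[Cr2O7^2-]_dilute = 1.79 × 10^-4 / 0.0244 = 0.00732 mol/L
[Cr2O7^2-]_original = 0.00732 × 100.0/19.9 = 0.0368 mol/L

0.0368 mol/L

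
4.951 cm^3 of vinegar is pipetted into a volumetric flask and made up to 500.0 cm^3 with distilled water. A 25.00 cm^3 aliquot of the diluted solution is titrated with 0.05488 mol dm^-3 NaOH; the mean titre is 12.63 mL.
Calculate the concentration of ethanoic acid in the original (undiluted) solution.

2.800 mol/L

CH3COOH + NaOH → CH3COONa + H2O
n(NaOH) = 0.01263 × 0.05488 = 6.931 × 10^-4 mol
n(CH3COOH) in the aliquot = 6.931 × 10^-4 mol (1:1 ratio)
[CH3COOH]_dilute = 6.931 × 10^-4 / 0.02500 = 0.02773 mol/L
Dilution factor = 500.0 / 4.951 = 101.0
[CH3COOH]_stock = 0.02773 × 101.0 = 2.800 mol/L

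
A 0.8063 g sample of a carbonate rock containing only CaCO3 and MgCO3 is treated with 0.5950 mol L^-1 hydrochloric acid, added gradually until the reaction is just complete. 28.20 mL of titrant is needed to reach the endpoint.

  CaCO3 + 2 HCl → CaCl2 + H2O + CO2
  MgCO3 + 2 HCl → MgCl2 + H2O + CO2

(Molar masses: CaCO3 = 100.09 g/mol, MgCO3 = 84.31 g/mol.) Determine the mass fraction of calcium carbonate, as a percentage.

77.86 %

n(HCl) = 0.02820 × 0.5950 = 0.01678 mol
Let x = n(CaCO3), y = n(MgCO3).
Titrant: 2x + 2y = 0.01678;  mass: 100.09x + 84.31y = 0.8063
Solving, x = 6.273 × 10^-3 mol, y = 2.117 × 10^-3 mol
mass of CaCO3 = 6.273 × 10^-3 × 100.09 = 0.6278 g
% CaCO3 = 0.6278 / 0.8063 × 100 = 77.86 %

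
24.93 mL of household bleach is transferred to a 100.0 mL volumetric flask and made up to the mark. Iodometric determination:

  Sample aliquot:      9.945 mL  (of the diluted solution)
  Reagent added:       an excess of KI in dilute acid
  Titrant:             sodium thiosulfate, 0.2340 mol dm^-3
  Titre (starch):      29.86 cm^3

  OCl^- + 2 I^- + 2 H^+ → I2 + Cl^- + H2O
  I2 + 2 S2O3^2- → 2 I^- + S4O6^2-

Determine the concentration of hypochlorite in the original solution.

1.409 mol/L

n(S2O3^2-) = 0.02986 × 0.2340 = 6.987 × 10^-3 mol
n(I2) = n(S2O3^2-)/2 = 3.494 × 10^-3 mol
n(OCl^-) in the aliquot = 3.494 × 10^-3 mol (1:1 ratio)
[OCl^-]_dilute = 3.494 × 10^-3 / 0.009945 = 0.3513 mol/L
[OCl^-]_original = 0.3513 × 100.0/24.93 = 1.409 mol/L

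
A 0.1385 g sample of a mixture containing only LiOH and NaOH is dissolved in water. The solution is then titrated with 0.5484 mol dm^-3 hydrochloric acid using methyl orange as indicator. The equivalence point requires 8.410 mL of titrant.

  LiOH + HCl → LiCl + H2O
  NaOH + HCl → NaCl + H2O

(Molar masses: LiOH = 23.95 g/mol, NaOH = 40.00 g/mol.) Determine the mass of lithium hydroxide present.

n(HCl) = 0.008410 × 0.5484 = 4.612 × 10^-3 mol
Let x = n(LiOH), y = n(NaOH).
Titrant: 1x + 1y = 4.612 × 10^-3;  mass: 23.95x + 40.00y = 0.1385
Solving, x = 2.865 × 10^-3 mol, y = 1.747 × 10^-3 mol
mass of LiOH = 2.865 × 10^-3 × 23.95 = 0.06861 g

0.06861 g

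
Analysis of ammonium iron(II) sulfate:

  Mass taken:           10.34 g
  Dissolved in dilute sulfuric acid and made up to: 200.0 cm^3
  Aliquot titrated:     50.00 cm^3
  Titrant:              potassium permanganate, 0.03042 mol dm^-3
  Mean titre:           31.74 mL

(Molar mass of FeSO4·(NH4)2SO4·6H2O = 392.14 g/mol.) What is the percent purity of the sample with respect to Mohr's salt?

MnO4^- + 5 Fe^2+ + 8 H^+ → Mn^2+ + 5 Fe^3+ + 4 H2O
n(KMnO4) per titration = 0.03174 × 0.03042 = 9.655 × 10^-4 mol
From the 5:1 ratio, n(FeSO4·(NH4)2SO4·6H2O) in each aliquot = 5/1 × 9.655 × 10^-4 = 4.828 × 10^-3 mol
n(FeSO4·(NH4)2SO4·6H2O) in the whole flask = 4.828 × 10^-3 × 200.0/50.00 = 0.01931 mol
mass of FeSO4·(NH4)2SO4·6H2O = 0.01931 × 392.14 = 7.572 g
% FeSO4·(NH4)2SO4·6H2O = 7.572 / 10.34 × 100 = 73.23 %

73.23 %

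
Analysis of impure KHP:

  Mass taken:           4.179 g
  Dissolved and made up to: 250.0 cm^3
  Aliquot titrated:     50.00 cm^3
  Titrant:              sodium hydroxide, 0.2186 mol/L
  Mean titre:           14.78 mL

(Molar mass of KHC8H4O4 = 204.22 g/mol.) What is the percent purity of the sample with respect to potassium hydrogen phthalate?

78.94 %

KHC8H4O4 + NaOH → KNaC8H4O4 + H2O
n(NaOH) per titration = 0.01478 × 0.2186 = 3.231 × 10^-3 mol
n(KHC8H4O4) in each aliquot = 3.231 × 10^-3 mol (1:1 ratio)
n(KHC8H4O4) in the whole flask = 3.231 × 10^-3 × 250.0/50.00 = 0.01615 mol
mass of KHC8H4O4 = 0.01615 × 204.22 = 3.299 g
% KHC8H4O4 = 3.299 / 4.179 × 100 = 78.94 %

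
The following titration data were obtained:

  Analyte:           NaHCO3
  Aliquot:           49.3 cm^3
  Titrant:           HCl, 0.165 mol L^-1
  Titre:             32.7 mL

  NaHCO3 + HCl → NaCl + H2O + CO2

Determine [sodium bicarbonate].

0.109 mol/L

n(HCl) = 0.0327 L × 0.165 mol/L = 5.40 × 10^-3 mol
n(NaHCO3) = 5.40 × 10^-3 mol (1:1 mole ratio)
[NaHCO3] = 5.40 × 10^-3 mol / 0.0493 L = 0.109 mol/L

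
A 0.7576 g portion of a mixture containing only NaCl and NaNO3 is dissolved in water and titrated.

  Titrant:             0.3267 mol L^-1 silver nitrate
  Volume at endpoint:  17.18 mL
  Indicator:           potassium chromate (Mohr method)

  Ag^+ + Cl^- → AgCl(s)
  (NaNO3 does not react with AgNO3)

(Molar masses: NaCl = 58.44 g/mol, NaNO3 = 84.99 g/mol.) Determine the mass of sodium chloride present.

n(AgNO3) = 0.01718 × 0.3267 = 5.613 × 10^-3 mol
Let x = n(NaCl), y = n(NaNO3).
Titrant: 1x = 5.613 × 10^-3;  mass: 58.44x + 84.99y = 0.7576
Solving, x = 5.613 × 10^-3 mol, y = 5.055 × 10^-3 mol
mass of NaCl = 5.613 × 10^-3 × 58.44 = 0.3280 g

0.3280 g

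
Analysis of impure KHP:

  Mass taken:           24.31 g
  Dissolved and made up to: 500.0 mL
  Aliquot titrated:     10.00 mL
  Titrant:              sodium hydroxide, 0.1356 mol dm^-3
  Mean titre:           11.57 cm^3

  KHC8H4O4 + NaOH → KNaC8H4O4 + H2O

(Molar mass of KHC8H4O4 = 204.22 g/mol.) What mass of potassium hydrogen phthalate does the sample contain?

n(NaOH) per titration = 0.01157 × 0.1356 = 1.569 × 10^-3 mol
n(KHC8H4O4) in each aliquot = 1.569 × 10^-3 mol (1:1 ratio)
n(KHC8H4O4) in the whole flask = 1.569 × 10^-3 × 500.0/10.00 = 0.07844 mol
mass of KHC8H4O4 = 0.07844 × 204.22 = 16.02 g

16.02 g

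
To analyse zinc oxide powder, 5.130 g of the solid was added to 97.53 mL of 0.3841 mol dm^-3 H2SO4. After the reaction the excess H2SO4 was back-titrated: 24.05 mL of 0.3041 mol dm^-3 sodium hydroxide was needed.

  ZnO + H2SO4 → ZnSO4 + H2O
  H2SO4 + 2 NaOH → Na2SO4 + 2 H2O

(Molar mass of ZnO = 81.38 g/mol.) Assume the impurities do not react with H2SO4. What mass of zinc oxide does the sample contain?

2.751 g

n(H2SO4) added = 0.09753 × 0.3841 = 0.03746 mol
n(NaOH) used in back-titration = 0.02405 × 0.3041 = 7.314 × 10^-3 mol
From the 1:2 ratio, n(H2SO4) left over = 1/2 × 7.314 × 10^-3 = 3.657 × 10^-3 mol
n(H2SO4) consumed by analyte = 0.03746 − 3.657 × 10^-3 = 0.03380 mol
n(ZnO) = 0.03380 mol (1:1 ratio)
mass of ZnO = 0.03380 × 81.38 = 2.751 g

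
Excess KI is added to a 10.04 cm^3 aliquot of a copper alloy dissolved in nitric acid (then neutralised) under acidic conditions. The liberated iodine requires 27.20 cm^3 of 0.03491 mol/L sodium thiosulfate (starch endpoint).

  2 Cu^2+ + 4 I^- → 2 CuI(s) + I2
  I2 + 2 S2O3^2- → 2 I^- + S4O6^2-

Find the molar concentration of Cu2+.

n(S2O3^2-) = 0.02720 × 0.03491 = 9.496 × 10^-4 mol
n(I2) = n(S2O3^2-)/2 = 4.748 × 10^-4 mol
From the 2:1 ratio, n(Cu2+) in the aliquot = 2/1 × 4.748 × 10^-4 = 9.496 × 10^-4 mol
[Cu2+] = 9.496 × 10^-4 / 0.01004 = 0.09458 mol/L

0.09458 mol/L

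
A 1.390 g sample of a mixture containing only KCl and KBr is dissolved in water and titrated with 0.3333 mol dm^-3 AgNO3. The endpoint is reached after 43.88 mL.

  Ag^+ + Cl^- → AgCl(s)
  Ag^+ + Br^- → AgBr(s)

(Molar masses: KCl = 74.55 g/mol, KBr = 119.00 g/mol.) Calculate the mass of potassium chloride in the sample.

0.5877 g

n(AgNO3) = 0.04388 × 0.3333 = 0.01463 mol
Let x = n(KCl), y = n(KBr).
Titrant: 1x + 1y = 0.01463;  mass: 74.55x + 119.00y = 1.390
Solving, x = 7.883 × 10^-3 mol, y = 6.742 × 10^-3 mol
mass of KCl = 7.883 × 10^-3 × 74.55 = 0.5877 g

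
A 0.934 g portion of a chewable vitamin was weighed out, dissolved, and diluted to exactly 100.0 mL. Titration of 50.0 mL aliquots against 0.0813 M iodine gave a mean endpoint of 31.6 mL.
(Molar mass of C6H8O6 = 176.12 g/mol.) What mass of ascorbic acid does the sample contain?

0.905 g

C6H8O6 + I2 → C6H6O6 + 2 HI
n(I2) per titration = 0.0316 × 0.0813 = 2.57 × 10^-3 mol
n(C6H8O6) in each aliquot = 2.57 × 10^-3 mol (1:1 ratio)
n(C6H8O6) in the whole flask = 2.57 × 10^-3 × 100.0/50.0 = 5.14 × 10^-3 mol
mass of C6H8O6 = 5.14 × 10^-3 × 176.12 = 0.905 g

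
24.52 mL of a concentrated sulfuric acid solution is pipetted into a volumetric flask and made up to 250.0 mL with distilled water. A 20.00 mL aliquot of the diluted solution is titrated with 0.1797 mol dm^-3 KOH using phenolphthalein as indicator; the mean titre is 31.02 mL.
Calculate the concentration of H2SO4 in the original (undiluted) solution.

H2SO4 + 2 KOH → K2SO4 + 2 H2O
n(KOH) = 0.03102 × 0.1797 = 5.574 × 10^-3 mol
From the 1:2 ratio, n(H2SO4) in the aliquot = 1/2 × 5.574 × 10^-3 = 2.787 × 10^-3 mol
[H2SO4]_dilute = 2.787 × 10^-3 / 0.02000 = 0.1394 mol/L
Dilution factor = 250.0 / 24.52 = 10.20
[H2SO4]_stock = 0.1394 × 10.20 = 1.421 mol/L

1.421 mol/L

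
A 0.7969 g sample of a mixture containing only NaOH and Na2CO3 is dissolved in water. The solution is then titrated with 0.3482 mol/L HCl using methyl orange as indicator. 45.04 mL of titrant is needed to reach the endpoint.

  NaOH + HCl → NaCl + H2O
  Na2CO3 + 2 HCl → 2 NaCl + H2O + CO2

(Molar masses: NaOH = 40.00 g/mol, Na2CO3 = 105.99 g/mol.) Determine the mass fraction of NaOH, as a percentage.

n(HCl) = 0.04504 × 0.3482 = 0.01568 mol
Let x = n(NaOH), y = n(Na2CO3).
Titrant: 1x + 2y = 0.01568;  mass: 40.00x + 105.99y = 0.7969
Solving, x = 2.633 × 10^-3 mol, y = 6.525 × 10^-3 mol
mass of NaOH = 2.633 × 10^-3 × 40.00 = 0.1053 g
% NaOH = 0.1053 / 0.7969 × 100 = 13.22 %

13.22 %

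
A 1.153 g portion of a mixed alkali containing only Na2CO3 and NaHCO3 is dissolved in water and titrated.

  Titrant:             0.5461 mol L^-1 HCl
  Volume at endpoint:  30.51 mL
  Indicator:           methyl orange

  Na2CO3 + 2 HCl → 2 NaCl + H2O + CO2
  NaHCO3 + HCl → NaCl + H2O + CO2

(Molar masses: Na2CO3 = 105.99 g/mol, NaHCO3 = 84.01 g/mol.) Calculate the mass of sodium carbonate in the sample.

n(HCl) = 0.03051 × 0.5461 = 0.01666 mol
Let x = n(Na2CO3), y = n(NaHCO3).
Titrant: 2x + 1y = 0.01666;  mass: 105.99x + 84.01y = 1.153
Solving, x = 3.978 × 10^-3 mol, y = 8.706 × 10^-3 mol
mass of Na2CO3 = 3.978 × 10^-3 × 105.99 = 0.4216 g

0.4216 g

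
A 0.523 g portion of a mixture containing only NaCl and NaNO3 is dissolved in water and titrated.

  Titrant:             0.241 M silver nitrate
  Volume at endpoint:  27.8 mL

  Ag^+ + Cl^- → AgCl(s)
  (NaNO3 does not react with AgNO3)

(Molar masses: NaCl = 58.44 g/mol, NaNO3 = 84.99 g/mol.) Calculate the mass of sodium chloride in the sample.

0.392 g

n(AgNO3) = 0.0278 × 0.241 = 6.70 × 10^-3 mol
Let x = n(NaCl), y = n(NaNO3).
Titrant: 1x = 6.70 × 10^-3;  mass: 58.44x + 84.99y = 0.523
Solving, x = 6.70 × 10^-3 mol, y = 1.55 × 10^-3 mol
mass of NaCl = 6.70 × 10^-3 × 58.44 = 0.392 g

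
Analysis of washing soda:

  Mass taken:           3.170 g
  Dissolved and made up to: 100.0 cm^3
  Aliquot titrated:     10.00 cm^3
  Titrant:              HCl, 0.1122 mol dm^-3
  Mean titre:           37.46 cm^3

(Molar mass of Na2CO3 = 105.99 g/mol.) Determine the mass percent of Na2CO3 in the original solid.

Na2CO3 + 2 HCl → 2 NaCl + H2O + CO2
n(HCl) per titration = 0.03746 × 0.1122 = 4.203 × 10^-3 mol
From the 1:2 ratio, n(Na2CO3) in each aliquot = 1/2 × 4.203 × 10^-3 = 2.102 × 10^-3 mol
n(Na2CO3) in the whole flask = 2.102 × 10^-3 × 100.0/10.00 = 0.02102 mol
mass of Na2CO3 = 0.02102 × 105.99 = 2.227 g
% Na2CO3 = 2.227 / 3.170 × 100 = 70.26 %

70.26 %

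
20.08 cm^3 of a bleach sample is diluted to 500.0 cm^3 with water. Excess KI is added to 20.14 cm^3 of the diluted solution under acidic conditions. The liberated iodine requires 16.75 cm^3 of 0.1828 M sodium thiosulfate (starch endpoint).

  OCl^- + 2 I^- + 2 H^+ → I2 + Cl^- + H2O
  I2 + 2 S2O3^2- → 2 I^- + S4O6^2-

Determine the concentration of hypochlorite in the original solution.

n(S2O3^2-) = 0.01675 × 0.1828 = 3.062 × 10^-3 mol
n(I2) = n(S2O3^2-)/2 = 1.531 × 10^-3 mol
n(OCl^-) in the aliquot = 1.531 × 10^-3 mol (1:1 ratio)
[OCl^-]_dilute = 1.531 × 10^-3 / 0.02014 = 0.07602 mol/L
[OCl^-]_original = 0.07602 × 500.0/20.08 = 1.893 mol/L

1.893 M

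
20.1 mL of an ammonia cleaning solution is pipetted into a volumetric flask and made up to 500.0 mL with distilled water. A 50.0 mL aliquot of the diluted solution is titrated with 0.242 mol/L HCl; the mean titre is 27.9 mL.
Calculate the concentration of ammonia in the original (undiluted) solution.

NH3 + HCl → NH4Cl
n(HCl) = 0.0279 × 0.242 = 6.75 × 10^-3 mol
n(NH3) in the aliquot = 6.75 × 10^-3 mol (1:1 ratio)
[NH3]_dilute = 6.75 × 10^-3 / 0.0500 = 0.135 mol/L
Dilution factor = 500.0 / 20.1 = 24.88
[NH3]_stock = 0.135 × 24.88 = 3.36 mol/L

3.36 mol/L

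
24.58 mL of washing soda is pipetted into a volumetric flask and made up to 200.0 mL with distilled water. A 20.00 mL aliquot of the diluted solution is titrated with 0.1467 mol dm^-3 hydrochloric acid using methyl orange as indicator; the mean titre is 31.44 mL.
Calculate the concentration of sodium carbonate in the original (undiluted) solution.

Na2CO3 + 2 HCl → 2 NaCl + H2O + CO2
n(HCl) = 0.03144 × 0.1467 = 4.612 × 10^-3 mol
From the 1:2 ratio, n(Na2CO3) in the aliquot = 1/2 × 4.612 × 10^-3 = 2.306 × 10^-3 mol
[Na2CO3]_dilute = 2.306 × 10^-3 / 0.02000 = 0.1153 mol/L
Dilution factor = 200.0 / 24.58 = 8.137
[Na2CO3]_stock = 0.1153 × 8.137 = 0.9382 mol/L

0.9382 mol/L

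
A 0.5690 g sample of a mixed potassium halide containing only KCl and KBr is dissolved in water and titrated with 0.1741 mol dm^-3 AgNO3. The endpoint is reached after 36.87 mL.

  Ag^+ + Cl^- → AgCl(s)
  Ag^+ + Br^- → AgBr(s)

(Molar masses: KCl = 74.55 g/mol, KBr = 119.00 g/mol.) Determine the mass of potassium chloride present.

n(AgNO3) = 0.03687 × 0.1741 = 6.419 × 10^-3 mol
Let x = n(KCl), y = n(KBr).
Titrant: 1x + 1y = 6.419 × 10^-3;  mass: 74.55x + 119.00y = 0.5690
Solving, x = 4.384 × 10^-3 mol, y = 2.035 × 10^-3 mol
mass of KCl = 4.384 × 10^-3 × 74.55 = 0.3268 g

0.3268 g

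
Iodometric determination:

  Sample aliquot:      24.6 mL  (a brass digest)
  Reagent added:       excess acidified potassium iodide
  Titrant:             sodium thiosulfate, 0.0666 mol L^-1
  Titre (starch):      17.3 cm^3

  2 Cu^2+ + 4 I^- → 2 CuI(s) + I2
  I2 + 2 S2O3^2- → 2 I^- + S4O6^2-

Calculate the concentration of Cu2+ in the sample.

0.0468 mol/L

n(S2O3^2-) = 0.0173 × 0.0666 = 1.15 × 10^-3 mol
n(I2) = n(S2O3^2-)/2 = 5.76 × 10^-4 mol
From the 2:1 ratio, n(Cu2+) in the aliquot = 2/1 × 5.76 × 10^-4 = 1.15 × 10^-3 mol
[Cu2+] = 1.15 × 10^-3 / 0.0246 = 0.0468 mol/L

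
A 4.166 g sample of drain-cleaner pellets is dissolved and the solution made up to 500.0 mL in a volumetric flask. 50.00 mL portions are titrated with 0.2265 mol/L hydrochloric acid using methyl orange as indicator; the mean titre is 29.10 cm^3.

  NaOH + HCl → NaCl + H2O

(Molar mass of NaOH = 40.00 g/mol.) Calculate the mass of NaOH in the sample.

2.636 g

n(HCl) per titration = 0.02910 × 0.2265 = 6.591 × 10^-3 mol
n(NaOH) in each aliquot = 6.591 × 10^-3 mol (1:1 ratio)
n(NaOH) in the whole flask = 6.591 × 10^-3 × 500.0/50.00 = 0.06591 mol
mass of NaOH = 0.06591 × 40.00 = 2.636 g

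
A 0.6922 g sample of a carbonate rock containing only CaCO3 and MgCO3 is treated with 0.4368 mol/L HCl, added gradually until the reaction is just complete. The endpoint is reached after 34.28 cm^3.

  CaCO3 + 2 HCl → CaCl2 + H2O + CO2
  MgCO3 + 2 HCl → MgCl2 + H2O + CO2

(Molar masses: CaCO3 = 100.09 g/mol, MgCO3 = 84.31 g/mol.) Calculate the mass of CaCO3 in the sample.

n(HCl) = 0.03428 × 0.4368 = 0.01497 mol
Let x = n(CaCO3), y = n(MgCO3).
Titrant: 2x + 2y = 0.01497;  mass: 100.09x + 84.31y = 0.6922
Solving, x = 3.865 × 10^-3 mol, y = 3.622 × 10^-3 mol
mass of CaCO3 = 3.865 × 10^-3 × 100.09 = 0.3869 g

0.3869 g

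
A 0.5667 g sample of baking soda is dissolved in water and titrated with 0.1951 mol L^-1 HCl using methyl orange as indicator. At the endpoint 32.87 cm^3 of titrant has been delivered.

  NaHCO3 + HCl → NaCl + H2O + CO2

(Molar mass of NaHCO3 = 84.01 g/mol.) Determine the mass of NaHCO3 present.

n(HCl) = 0.03287 L × 0.1951 mol/L = 6.413 × 10^-3 mol
n(NaHCO3) = 6.413 × 10^-3 mol (1:1 ratio)
mass of NaHCO3 = 6.413 × 10^-3 × 84.01 g/mol = 0.5388 g

0.5388 g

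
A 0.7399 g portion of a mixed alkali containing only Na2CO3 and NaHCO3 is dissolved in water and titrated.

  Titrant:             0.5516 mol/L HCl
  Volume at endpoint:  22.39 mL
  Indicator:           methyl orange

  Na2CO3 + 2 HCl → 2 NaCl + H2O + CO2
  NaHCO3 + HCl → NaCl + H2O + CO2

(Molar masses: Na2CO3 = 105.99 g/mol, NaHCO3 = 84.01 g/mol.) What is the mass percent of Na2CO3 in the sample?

68.74 %

n(HCl) = 0.02239 × 0.5516 = 0.01235 mol
Let x = n(Na2CO3), y = n(NaHCO3).
Titrant: 2x + 1y = 0.01235;  mass: 105.99x + 84.01y = 0.7399
Solving, x = 4.798 × 10^-3 mol, y = 2.753 × 10^-3 mol
mass of Na2CO3 = 4.798 × 10^-3 × 105.99 = 0.5086 g
% Na2CO3 = 0.5086 / 0.7399 × 100 = 68.74 %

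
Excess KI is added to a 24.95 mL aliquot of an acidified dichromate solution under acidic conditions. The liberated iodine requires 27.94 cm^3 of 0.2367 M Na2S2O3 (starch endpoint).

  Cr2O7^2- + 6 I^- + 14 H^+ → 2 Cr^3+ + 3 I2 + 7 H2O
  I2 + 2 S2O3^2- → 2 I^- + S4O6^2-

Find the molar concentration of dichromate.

n(S2O3^2-) = 0.02794 × 0.2367 = 6.613 × 10^-3 mol
n(I2) = n(S2O3^2-)/2 = 3.307 × 10^-3 mol
From the 1:3 ratio, n(Cr2O7^2-) in the aliquot = 1/3 × 3.307 × 10^-3 = 1.102 × 10^-3 mol
[Cr2O7^2-] = 1.102 × 10^-3 / 0.02495 = 0.04418 mol/L

0.04418 M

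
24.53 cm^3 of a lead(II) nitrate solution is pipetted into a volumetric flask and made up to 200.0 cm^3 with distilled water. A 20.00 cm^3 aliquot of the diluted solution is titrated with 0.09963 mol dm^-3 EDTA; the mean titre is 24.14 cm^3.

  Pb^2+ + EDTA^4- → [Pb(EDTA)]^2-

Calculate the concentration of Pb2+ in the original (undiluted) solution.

n(EDTA) = 0.02414 × 0.09963 = 2.405 × 10^-3 mol
n(Pb2+) in the aliquot = 2.405 × 10^-3 mol (1:1 ratio)
[Pb2+]_dilute = 2.405 × 10^-3 / 0.02000 = 0.1203 mol/L
Dilution factor = 200.0 / 24.53 = 8.153
[Pb2+]_stock = 0.1203 × 8.153 = 0.9805 mol/L

0.9805 mol/L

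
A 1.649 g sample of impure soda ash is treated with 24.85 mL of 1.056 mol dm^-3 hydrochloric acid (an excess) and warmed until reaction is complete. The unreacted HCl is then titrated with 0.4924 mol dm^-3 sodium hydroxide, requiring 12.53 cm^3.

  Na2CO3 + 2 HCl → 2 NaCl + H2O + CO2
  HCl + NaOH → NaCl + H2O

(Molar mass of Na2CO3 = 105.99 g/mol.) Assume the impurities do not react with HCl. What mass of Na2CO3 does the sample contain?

n(HCl) added = 0.02485 × 1.056 = 0.02624 mol
n(NaOH) used in back-titration = 0.01253 × 0.4924 = 6.170 × 10^-3 mol
n(HCl) left over = 6.170 × 10^-3 mol (1:1 ratio)
n(HCl) consumed by analyte = 0.02624 − 6.170 × 10^-3 = 0.02007 mol
From the 1:2 ratio, n(Na2CO3) = 1/2 × 0.02007 = 0.01004 mol
mass of Na2CO3 = 0.01004 × 105.99 = 1.064 g

1.064 g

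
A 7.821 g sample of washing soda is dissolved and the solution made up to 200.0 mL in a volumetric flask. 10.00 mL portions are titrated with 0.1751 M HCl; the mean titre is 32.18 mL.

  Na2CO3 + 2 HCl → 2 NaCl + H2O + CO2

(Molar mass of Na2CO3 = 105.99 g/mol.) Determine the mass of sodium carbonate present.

5.972 g

n(HCl) per titration = 0.03218 × 0.1751 = 5.635 × 10^-3 mol
From the 1:2 ratio, n(Na2CO3) in each aliquot = 1/2 × 5.635 × 10^-3 = 2.817 × 10^-3 mol
n(Na2CO3) in the whole flask = 2.817 × 10^-3 × 200.0/10.00 = 0.05635 mol
mass of Na2CO3 = 0.05635 × 105.99 = 5.972 g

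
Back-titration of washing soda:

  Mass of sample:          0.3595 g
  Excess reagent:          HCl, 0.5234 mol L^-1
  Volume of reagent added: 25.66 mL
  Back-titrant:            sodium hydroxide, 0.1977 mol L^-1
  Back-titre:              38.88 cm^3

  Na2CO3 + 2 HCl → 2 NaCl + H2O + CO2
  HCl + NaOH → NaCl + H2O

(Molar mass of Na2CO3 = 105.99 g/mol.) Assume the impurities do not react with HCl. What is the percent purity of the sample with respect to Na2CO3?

n(HCl) added = 0.02566 × 0.5234 = 0.01343 mol
n(NaOH) used in back-titration = 0.03888 × 0.1977 = 7.687 × 10^-3 mol
n(HCl) left over = 7.687 × 10^-3 mol (1:1 ratio)
n(HCl) consumed by analyte = 0.01343 − 7.687 × 10^-3 = 5.744 × 10^-3 mol
From the 1:2 ratio, n(Na2CO3) = 1/2 × 5.744 × 10^-3 = 2.872 × 10^-3 mol
mass of Na2CO3 = 2.872 × 10^-3 × 105.99 = 0.3044 g
% Na2CO3 = 0.3044 / 0.3595 × 100 = 84.67 %

84.67 %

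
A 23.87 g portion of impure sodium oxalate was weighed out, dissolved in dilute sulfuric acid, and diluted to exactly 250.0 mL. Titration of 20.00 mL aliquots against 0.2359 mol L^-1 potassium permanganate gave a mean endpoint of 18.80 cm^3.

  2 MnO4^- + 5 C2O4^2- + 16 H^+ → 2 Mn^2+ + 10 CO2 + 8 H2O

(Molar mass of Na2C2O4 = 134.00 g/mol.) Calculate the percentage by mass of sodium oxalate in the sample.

77.80 %

n(KMnO4) per titration = 0.01880 × 0.2359 = 4.435 × 10^-3 mol
From the 5:2 ratio, n(Na2C2O4) in each aliquot = 5/2 × 4.435 × 10^-3 = 0.01109 mol
n(Na2C2O4) in the whole flask = 0.01109 × 250.0/20.00 = 0.1386 mol
mass of Na2C2O4 = 0.1386 × 134.00 = 18.57 g
% Na2C2O4 = 18.57 / 23.87 × 100 = 77.80 %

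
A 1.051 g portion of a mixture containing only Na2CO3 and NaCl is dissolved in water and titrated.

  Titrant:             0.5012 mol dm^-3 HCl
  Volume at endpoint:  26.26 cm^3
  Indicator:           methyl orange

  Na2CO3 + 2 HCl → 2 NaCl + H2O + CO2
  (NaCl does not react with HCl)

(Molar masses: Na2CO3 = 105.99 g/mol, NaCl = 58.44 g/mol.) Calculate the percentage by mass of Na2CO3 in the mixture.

66.36 %

n(HCl) = 0.02626 × 0.5012 = 0.01316 mol
Let x = n(Na2CO3), y = n(NaCl).
Titrant: 2x = 0.01316;  mass: 105.99x + 58.44y = 1.051
Solving, x = 6.581 × 10^-3 mol, y = 6.049 × 10^-3 mol
mass of Na2CO3 = 6.581 × 10^-3 × 105.99 = 0.6975 g
% Na2CO3 = 0.6975 / 1.051 × 100 = 66.36 %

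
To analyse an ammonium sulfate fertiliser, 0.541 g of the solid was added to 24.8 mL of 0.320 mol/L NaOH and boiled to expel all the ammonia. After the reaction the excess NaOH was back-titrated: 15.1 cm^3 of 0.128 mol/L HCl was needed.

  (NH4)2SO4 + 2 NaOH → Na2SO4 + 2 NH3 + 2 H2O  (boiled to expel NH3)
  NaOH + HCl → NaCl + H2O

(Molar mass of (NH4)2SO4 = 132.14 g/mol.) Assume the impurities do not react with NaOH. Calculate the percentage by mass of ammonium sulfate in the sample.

n(NaOH) added = 0.0248 × 0.320 = 7.94 × 10^-3 mol
n(HCl) used in back-titration = 0.0151 × 0.128 = 1.93 × 10^-3 mol
n(NaOH) left over = 1.93 × 10^-3 mol (1:1 ratio)
n(NaOH) consumed by analyte = 7.94 × 10^-3 − 1.93 × 10^-3 = 6.00 × 10^-3 mol
From the 1:2 ratio, n((NH4)2SO4) = 1/2 × 6.00 × 10^-3 = 3.00 × 10^-3 mol
mass of (NH4)2SO4 = 3.00 × 10^-3 × 132.14 = 0.397 g
% (NH4)2SO4 = 0.397 / 0.541 × 100 = 73.3 %

73.3 %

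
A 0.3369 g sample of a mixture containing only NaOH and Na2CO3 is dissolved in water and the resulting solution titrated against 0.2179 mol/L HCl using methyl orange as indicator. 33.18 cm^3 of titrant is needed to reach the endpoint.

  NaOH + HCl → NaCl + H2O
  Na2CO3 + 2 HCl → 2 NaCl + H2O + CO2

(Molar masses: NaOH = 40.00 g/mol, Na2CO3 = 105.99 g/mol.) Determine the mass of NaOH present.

n(HCl) = 0.03318 × 0.2179 = 7.230 × 10^-3 mol
Let x = n(NaOH), y = n(Na2CO3).
Titrant: 1x + 2y = 7.230 × 10^-3;  mass: 40.00x + 105.99y = 0.3369
Solving, x = 3.559 × 10^-3 mol, y = 1.835 × 10^-3 mol
mass of NaOH = 3.559 × 10^-3 × 40.00 = 0.1424 g

0.1424 g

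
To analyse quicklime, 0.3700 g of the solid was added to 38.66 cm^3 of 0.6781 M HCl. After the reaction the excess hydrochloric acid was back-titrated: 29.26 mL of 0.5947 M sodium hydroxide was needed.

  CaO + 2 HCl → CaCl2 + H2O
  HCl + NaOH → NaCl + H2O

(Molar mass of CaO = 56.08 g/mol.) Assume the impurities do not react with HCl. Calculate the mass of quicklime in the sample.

0.2472 g

n(HCl) added = 0.03866 × 0.6781 = 0.02622 mol
n(NaOH) used in back-titration = 0.02926 × 0.5947 = 0.01740 mol
n(HCl) left over = 0.01740 mol (1:1 ratio)
n(HCl) consumed by analyte = 0.02622 − 0.01740 = 8.814 × 10^-3 mol
From the 1:2 ratio, n(CaO) = 1/2 × 8.814 × 10^-3 = 4.407 × 10^-3 mol
mass of CaO = 4.407 × 10^-3 × 56.08 = 0.2472 g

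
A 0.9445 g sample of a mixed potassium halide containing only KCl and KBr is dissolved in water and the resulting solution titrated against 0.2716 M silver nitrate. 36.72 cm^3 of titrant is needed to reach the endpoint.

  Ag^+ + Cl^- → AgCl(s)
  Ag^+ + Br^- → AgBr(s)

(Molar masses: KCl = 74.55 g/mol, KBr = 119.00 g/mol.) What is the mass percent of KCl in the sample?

43.03 %

n(AgNO3) = 0.03672 × 0.2716 = 9.973 × 10^-3 mol
Let x = n(KCl), y = n(KBr).
Titrant: 1x + 1y = 9.973 × 10^-3;  mass: 74.55x + 119.00y = 0.9445
Solving, x = 5.451 × 10^-3 mol, y = 4.522 × 10^-3 mol
mass of KCl = 5.451 × 10^-3 × 74.55 = 0.4064 g
% KCl = 0.4064 / 0.9445 × 100 = 43.03 %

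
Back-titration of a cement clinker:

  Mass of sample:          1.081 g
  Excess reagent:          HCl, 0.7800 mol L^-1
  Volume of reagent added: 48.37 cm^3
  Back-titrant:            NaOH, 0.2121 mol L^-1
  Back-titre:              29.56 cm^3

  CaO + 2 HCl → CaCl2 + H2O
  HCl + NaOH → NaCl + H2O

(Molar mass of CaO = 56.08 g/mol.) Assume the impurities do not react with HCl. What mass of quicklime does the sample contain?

0.8821 g

n(HCl) added = 0.04837 × 0.7800 = 0.03773 mol
n(NaOH) used in back-titration = 0.02956 × 0.2121 = 6.270 × 10^-3 mol
n(HCl) left over = 6.270 × 10^-3 mol (1:1 ratio)
n(HCl) consumed by analyte = 0.03773 − 6.270 × 10^-3 = 0.03146 mol
From the 1:2 ratio, n(CaO) = 1/2 × 0.03146 = 0.01573 mol
mass of CaO = 0.01573 × 56.08 = 0.8821 g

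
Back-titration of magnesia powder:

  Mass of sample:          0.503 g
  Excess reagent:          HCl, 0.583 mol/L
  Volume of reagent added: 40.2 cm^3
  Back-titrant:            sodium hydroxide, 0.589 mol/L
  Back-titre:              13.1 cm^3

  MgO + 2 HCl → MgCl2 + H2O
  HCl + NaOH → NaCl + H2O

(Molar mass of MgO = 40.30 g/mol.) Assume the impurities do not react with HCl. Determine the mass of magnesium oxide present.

n(HCl) added = 0.0402 × 0.583 = 0.0234 mol
n(NaOH) used in back-titration = 0.0131 × 0.589 = 7.72 × 10^-3 mol
n(HCl) left over = 7.72 × 10^-3 mol (1:1 ratio)
n(HCl) consumed by analyte = 0.0234 − 7.72 × 10^-3 = 0.0157 mol
From the 1:2 ratio, n(MgO) = 1/2 × 0.0157 = 7.86 × 10^-3 mol
mass of MgO = 7.86 × 10^-3 × 40.30 = 0.317 g

0.317 g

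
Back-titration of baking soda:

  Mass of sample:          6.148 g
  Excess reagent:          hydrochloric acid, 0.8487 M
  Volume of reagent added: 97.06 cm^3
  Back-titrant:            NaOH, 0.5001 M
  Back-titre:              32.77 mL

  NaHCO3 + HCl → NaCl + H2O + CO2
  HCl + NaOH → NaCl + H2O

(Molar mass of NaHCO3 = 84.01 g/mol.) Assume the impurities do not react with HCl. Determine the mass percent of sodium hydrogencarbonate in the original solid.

n(HCl) added = 0.09706 × 0.8487 = 0.08237 mol
n(NaOH) used in back-titration = 0.03277 × 0.5001 = 0.01639 mol
n(HCl) left over = 0.01639 mol (1:1 ratio)
n(HCl) consumed by analyte = 0.08237 − 0.01639 = 0.06599 mol
n(NaHCO3) = 0.06599 mol (1:1 ratio)
mass of NaHCO3 = 0.06599 × 84.01 = 5.544 g
% NaHCO3 = 5.544 / 6.148 × 100 = 90.17 %

90.17 %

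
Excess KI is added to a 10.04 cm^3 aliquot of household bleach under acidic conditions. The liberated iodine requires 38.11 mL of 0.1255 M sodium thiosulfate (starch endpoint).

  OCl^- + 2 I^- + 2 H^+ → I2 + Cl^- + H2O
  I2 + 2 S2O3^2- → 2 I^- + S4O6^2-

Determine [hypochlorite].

n(S2O3^2-) = 0.03811 × 0.1255 = 4.783 × 10^-3 mol
n(I2) = n(S2O3^2-)/2 = 2.391 × 10^-3 mol
n(OCl^-) in the aliquot = 2.391 × 10^-3 mol (1:1 ratio)
[OCl^-] = 2.391 × 10^-3 / 0.01004 = 0.2382 mol/L

0.2382 M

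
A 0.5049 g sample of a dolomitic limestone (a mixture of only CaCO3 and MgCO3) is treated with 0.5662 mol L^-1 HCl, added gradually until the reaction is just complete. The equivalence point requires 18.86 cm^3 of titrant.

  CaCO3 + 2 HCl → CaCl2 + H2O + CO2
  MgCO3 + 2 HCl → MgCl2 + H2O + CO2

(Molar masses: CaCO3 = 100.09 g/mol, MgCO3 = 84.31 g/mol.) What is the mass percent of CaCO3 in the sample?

n(HCl) = 0.01886 × 0.5662 = 0.01068 mol
Let x = n(CaCO3), y = n(MgCO3).
Titrant: 2x + 2y = 0.01068;  mass: 100.09x + 84.31y = 0.5049
Solving, x = 3.469 × 10^-3 mol, y = 1.870 × 10^-3 mol
mass of CaCO3 = 3.469 × 10^-3 × 100.09 = 0.3472 g
% CaCO3 = 0.3472 / 0.5049 × 100 = 68.78 %

68.78 %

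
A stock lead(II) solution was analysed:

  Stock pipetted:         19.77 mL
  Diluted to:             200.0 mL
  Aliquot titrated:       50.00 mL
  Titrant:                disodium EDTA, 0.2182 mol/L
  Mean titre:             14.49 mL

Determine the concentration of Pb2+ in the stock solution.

0.6397 mol/L

Pb^2+ + EDTA^4- → [Pb(EDTA)]^2-
n(EDTA) = 0.01449 × 0.2182 = 3.162 × 10^-3 mol
n(Pb2+) in the aliquot = 3.162 × 10^-3 mol (1:1 ratio)
[Pb2+]_dilute = 3.162 × 10^-3 / 0.05000 = 0.06323 mol/L
Dilution factor = 200.0 / 19.77 = 10.12
[Pb2+]_stock = 0.06323 × 10.12 = 0.6397 mol/L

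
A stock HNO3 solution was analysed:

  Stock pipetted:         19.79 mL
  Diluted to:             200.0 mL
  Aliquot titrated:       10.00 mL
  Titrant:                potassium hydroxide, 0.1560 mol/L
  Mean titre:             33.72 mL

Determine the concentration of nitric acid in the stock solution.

5.316 mol/L

HNO3 + KOH → KNO3 + H2O
n(KOH) = 0.03372 × 0.1560 = 5.260 × 10^-3 mol
n(HNO3) in the aliquot = 5.260 × 10^-3 mol (1:1 ratio)
[HNO3]_dilute = 5.260 × 10^-3 / 0.01000 = 0.5260 mol/L
Dilution factor = 200.0 / 19.79 = 10.11
[HNO3]_stock = 0.5260 × 10.11 = 5.316 mol/L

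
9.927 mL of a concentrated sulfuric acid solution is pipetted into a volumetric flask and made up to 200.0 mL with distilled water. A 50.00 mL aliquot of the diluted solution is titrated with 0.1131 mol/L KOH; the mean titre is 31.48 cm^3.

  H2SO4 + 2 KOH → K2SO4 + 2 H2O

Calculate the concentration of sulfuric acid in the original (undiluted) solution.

0.7173 mol/L

n(KOH) = 0.03148 × 0.1131 = 3.560 × 10^-3 mol
From the 1:2 ratio, n(H2SO4) in the aliquot = 1/2 × 3.560 × 10^-3 = 1.780 × 10^-3 mol
[H2SO4]_dilute = 1.780 × 10^-3 / 0.05000 = 0.03560 mol/L
Dilution factor = 200.0 / 9.927 = 20.15
[H2SO4]_stock = 0.03560 × 20.15 = 0.7173 mol/L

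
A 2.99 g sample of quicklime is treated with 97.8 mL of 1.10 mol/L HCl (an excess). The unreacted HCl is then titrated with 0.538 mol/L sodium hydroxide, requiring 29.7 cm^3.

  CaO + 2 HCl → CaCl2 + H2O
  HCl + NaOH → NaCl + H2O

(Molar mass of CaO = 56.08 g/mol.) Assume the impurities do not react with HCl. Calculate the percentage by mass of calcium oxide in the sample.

85.9 %

n(HCl) added = 0.0978 × 1.10 = 0.108 mol
n(NaOH) used in back-titration = 0.0297 × 0.538 = 0.0160 mol
n(HCl) left over = 0.0160 mol (1:1 ratio)
n(HCl) consumed by analyte = 0.108 − 0.0160 = 0.0916 mol
From the 1:2 ratio, n(CaO) = 1/2 × 0.0916 = 0.0458 mol
mass of CaO = 0.0458 × 56.08 = 2.57 g
% CaO = 2.57 / 2.99 × 100 = 85.9 %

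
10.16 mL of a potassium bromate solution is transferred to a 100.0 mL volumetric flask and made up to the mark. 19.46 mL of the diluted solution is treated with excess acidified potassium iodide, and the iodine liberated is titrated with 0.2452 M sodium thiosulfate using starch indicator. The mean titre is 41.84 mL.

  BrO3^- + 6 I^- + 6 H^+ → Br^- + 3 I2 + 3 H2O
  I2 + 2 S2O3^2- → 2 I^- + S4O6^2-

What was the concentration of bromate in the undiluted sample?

n(S2O3^2-) = 0.04184 × 0.2452 = 0.01026 mol
n(I2) = n(S2O3^2-)/2 = 5.130 × 10^-3 mol
From the 1:3 ratio, n(BrO3^-) in the aliquot = 1/3 × 5.130 × 10^-3 = 1.710 × 10^-3 mol
[BrO3^-]_dilute = 1.710 × 10^-3 / 0.01946 = 0.08787 mol/L
[BrO3^-]_original = 0.08787 × 100.0/10.16 = 0.8648 mol/L

0.8648 M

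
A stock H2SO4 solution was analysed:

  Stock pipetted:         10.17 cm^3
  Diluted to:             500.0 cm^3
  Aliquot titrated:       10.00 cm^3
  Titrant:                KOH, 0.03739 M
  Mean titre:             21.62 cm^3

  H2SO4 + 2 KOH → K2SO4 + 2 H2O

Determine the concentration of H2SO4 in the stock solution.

n(KOH) = 0.02162 × 0.03739 = 8.084 × 10^-4 mol
From the 1:2 ratio, n(H2SO4) in the aliquot = 1/2 × 8.084 × 10^-4 = 4.042 × 10^-4 mol
[H2SO4]_dilute = 4.042 × 10^-4 / 0.01000 = 0.04042 mol/L
Dilution factor = 500.0 / 10.17 = 49.16
[H2SO4]_stock = 0.04042 × 49.16 = 1.987 mol/L

1.987 M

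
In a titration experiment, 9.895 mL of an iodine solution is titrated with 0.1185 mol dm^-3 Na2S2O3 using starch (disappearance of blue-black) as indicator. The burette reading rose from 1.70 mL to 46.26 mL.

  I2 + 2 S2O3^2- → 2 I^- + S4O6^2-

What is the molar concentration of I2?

0.2668 mol/L

n(Na2S2O3) = 0.04456 L × 0.1185 mol/L = 5.280 × 10^-3 mol
From the 1:2 mole ratio, n(I2) = 1/2 × 5.280 × 10^-3 = 2.640 × 10^-3 mol
[I2] = 2.640 × 10^-3 mol / 0.009895 L = 0.2668 mol/L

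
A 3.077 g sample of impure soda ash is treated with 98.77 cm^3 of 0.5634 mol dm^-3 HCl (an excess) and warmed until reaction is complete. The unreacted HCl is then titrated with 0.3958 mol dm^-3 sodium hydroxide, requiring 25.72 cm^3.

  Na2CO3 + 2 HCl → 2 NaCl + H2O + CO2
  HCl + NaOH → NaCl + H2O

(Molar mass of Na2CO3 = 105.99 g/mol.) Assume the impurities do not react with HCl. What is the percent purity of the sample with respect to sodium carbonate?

78.31 %

n(HCl) added = 0.09877 × 0.5634 = 0.05565 mol
n(NaOH) used in back-titration = 0.02572 × 0.3958 = 0.01018 mol
n(HCl) left over = 0.01018 mol (1:1 ratio)
n(HCl) consumed by analyte = 0.05565 − 0.01018 = 0.04547 mol
From the 1:2 ratio, n(Na2CO3) = 1/2 × 0.04547 = 0.02273 mol
mass of Na2CO3 = 0.02273 × 105.99 = 2.410 g
% Na2CO3 = 2.410 / 3.077 × 100 = 78.31 %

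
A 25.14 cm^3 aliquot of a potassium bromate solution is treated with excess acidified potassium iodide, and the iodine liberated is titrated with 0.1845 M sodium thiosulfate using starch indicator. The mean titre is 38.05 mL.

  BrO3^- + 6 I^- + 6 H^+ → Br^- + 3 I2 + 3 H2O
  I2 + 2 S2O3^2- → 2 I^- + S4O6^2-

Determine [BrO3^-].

n(S2O3^2-) = 0.03805 × 0.1845 = 7.020 × 10^-3 mol
n(I2) = n(S2O3^2-)/2 = 3.510 × 10^-3 mol
From the 1:3 ratio, n(BrO3^-) in the aliquot = 1/3 × 3.510 × 10^-3 = 1.170 × 10^-3 mol
[BrO3^-] = 1.170 × 10^-3 / 0.02514 = 0.04654 mol/L

0.04654 M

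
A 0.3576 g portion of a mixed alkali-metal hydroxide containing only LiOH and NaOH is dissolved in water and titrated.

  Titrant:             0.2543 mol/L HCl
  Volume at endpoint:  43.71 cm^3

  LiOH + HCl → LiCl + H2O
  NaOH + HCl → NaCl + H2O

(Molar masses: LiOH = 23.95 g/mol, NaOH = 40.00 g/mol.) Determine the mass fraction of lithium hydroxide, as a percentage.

36.31 %

n(HCl) = 0.04371 × 0.2543 = 0.01112 mol
Let x = n(LiOH), y = n(NaOH).
Titrant: 1x + 1y = 0.01112;  mass: 23.95x + 40.00y = 0.3576
Solving, x = 5.422 × 10^-3 mol, y = 5.694 × 10^-3 mol
mass of LiOH = 5.422 × 10^-3 × 23.95 = 0.1298 g
% LiOH = 0.1298 / 0.3576 × 100 = 36.31 %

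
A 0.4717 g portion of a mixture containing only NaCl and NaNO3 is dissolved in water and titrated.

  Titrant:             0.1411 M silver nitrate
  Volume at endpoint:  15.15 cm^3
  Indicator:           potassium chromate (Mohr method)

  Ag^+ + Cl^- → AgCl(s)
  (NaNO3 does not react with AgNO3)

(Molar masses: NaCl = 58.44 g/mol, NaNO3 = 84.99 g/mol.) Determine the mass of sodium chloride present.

n(AgNO3) = 0.01515 × 0.1411 = 2.138 × 10^-3 mol
Let x = n(NaCl), y = n(NaNO3).
Titrant: 1x = 2.138 × 10^-3;  mass: 58.44x + 84.99y = 0.4717
Solving, x = 2.138 × 10^-3 mol, y = 4.080 × 10^-3 mol
mass of NaCl = 2.138 × 10^-3 × 58.44 = 0.1249 g

0.1249 g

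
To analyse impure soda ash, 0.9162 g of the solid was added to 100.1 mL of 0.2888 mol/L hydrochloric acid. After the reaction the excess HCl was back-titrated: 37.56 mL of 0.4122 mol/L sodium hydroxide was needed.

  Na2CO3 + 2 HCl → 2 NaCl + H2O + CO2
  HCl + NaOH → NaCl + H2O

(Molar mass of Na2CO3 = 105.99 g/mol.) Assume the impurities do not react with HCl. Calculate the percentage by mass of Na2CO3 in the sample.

n(HCl) added = 0.1001 × 0.2888 = 0.02891 mol
n(NaOH) used in back-titration = 0.03756 × 0.4122 = 0.01548 mol
n(HCl) left over = 0.01548 mol (1:1 ratio)
n(HCl) consumed by analyte = 0.02891 − 0.01548 = 0.01343 mol
From the 1:2 ratio, n(Na2CO3) = 1/2 × 0.01343 = 6.713 × 10^-3 mol
mass of Na2CO3 = 6.713 × 10^-3 × 105.99 = 0.7115 g
% Na2CO3 = 0.7115 / 0.9162 × 100 = 77.66 %

77.66 %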